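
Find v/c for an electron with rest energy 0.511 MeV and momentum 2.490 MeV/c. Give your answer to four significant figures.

0.9796

βγ = pc/(mc²) = 2.490/0.511 = 4.8728.
Since γ² = 1 + (βγ)² = 24.7442, γ = √24.7442 = 4.97435, and β = (βγ)/γ = 4.8728/4.97435 = 0.9796.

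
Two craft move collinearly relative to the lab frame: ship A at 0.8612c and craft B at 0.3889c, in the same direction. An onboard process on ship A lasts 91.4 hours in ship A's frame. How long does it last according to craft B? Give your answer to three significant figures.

The velocity of ship A relative to craft B is (0.8612 − 0.3889)c / (1 − 0.8612×0.3889) = 0.71014c; relative speed 0.71014c.
At |u| = 0.71014c, γ = (1 − 0.504299)^(−1/2) = 1.4203.
The clock on ship A records proper time, so craft B measures Δt = γΔτ = 1.4203 × 91.4 = 130 hours.

130 hours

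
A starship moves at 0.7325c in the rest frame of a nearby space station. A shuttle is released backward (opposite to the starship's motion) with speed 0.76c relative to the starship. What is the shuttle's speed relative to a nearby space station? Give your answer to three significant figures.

In units of c, u = (u' + v)/(1 + u'v) with u' = −0.76 and v = 0.7325.
Numerator: −0.76 + 0.7325 = −0.0275. Denominator: 1 + (−0.76)(0.7325) = 0.4433.
u = −0.0275/0.4433 = −0.062035, so the speed is 0.0620c.

0.0620c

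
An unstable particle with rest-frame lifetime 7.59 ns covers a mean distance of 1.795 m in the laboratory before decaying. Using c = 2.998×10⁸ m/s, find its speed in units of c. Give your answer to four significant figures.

0.6193c

d = βγcτ ⇒ βγ = d/(cτ) = 1.795 m / (2.275482 m) = 0.78884.
β = (βγ)/√(1+(βγ)²) = 0.78884/√1.622269 = 0.6193.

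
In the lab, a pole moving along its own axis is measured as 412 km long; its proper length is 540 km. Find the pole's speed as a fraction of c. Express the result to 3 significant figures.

Length contraction gives γ = L₀/L = 540/412 = 1.3107.
β = √(1 − 1/γ²) = √0.417906 = 0.646.

0.646c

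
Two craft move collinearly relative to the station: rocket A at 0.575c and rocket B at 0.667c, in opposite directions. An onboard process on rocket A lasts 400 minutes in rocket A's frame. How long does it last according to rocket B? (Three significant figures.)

908 minutes

The velocity of rocket A relative to rocket B is (0.575 + 0.667)c / (1 + 0.575×0.667) = 0.89771c; relative speed 0.89771c.
At |u| = 0.89771c, γ = (1 − 0.805883)^(−1/2) = 2.2697.
Rocket A's interval is proper; time dilation gives Δt_B = γΔτ = 2.2697 × 400 minutes = 908 minutes.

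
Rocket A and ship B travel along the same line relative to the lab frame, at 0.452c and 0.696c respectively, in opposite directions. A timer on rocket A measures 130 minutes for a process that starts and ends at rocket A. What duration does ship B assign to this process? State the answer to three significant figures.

Speed of rocket A in ship B's frame: u = (v_A + v_B)/(1 + v_A v_B/c²) = (0.452 + 0.696)/(1 + 0.452×0.696) = 1.148/1.314592 = 0.87327; |u| = 0.87327c.
At |u| = 0.87327c, γ = (1 − 0.7626)^(−1/2) = 2.0524.
Rocket A's interval is proper; time dilation gives Δt_B = γΔτ = 2.0524 × 130 minutes = 267 minutes.

267 minutes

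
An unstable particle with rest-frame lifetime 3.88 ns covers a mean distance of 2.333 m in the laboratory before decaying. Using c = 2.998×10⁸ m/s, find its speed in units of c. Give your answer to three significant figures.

0.895c

Lab distance = (lab lifetime)·v = γτ·βc, so βγ = d/(cτ) = 2.333/(2.998×10⁸ × 3.880×10^-9) = 2.0056.
With βγ = 2.0056: γ² = 1 + (βγ)² = 5.02243, and β = (βγ)/γ = 2.0056/2.24108 = 0.895.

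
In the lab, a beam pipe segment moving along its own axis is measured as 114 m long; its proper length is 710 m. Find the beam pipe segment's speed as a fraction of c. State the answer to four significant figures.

0.9870c

Length contraction gives γ = L₀/L = 710/114 = 6.2281.
β = √(1 − 1/γ²) = √0.97422 = 0.9870.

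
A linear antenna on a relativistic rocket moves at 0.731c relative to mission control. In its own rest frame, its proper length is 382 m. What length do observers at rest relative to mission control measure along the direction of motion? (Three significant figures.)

261 m

With β = 0.731, γ = 1/√(1 − 0.731²) = 1/√0.465639 = 1.4655.
Along the direction of motion the measured length is L₀/γ = 382/1.4655 = 261 m.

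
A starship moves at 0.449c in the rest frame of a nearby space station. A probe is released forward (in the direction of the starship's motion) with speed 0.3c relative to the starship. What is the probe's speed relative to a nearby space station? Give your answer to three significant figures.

In units of c, u = (u' + v)/(1 + u'v) with u' = 0.3 and v = 0.449.
Numerator: 0.3 + 0.449 = 0.749. Denominator: 1 + (0.3)(0.449) = 1.1347.
u = 0.749/1.1347 = 0.66009, so the speed is 0.660c.

0.660c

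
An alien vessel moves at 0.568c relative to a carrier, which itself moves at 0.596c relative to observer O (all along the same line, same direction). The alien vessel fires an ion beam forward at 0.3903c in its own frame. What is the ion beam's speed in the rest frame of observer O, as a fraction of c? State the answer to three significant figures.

0.941c

First combine the ion beam and alien vessel (S''→S'): u₁ = (0.3903 + 0.568)/(1 + 0.3903×0.568) = 0.9583/1.2216904 = 0.7844.
Then combine with the carrier (S'→S): u = (0.7844 + 0.596)/(1 + 0.7844×0.596) = 1.3804/1.4675024 = 0.94065.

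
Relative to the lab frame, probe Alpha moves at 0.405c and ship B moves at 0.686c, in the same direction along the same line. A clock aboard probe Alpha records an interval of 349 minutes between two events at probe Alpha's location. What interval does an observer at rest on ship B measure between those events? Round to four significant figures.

378.9 minutes

The velocity of probe Alpha relative to ship B is (0.405 − 0.686)c / (1 − 0.405×0.686) = −0.38911c; relative speed 0.38911c.
At |u| = 0.38911c, γ = (1 − 0.151407)^(−1/2) = 1.0856.
The clock on probe Alpha records proper time, so ship B measures Δt = γΔτ = 1.0856 × 349 = 378.9 minutes.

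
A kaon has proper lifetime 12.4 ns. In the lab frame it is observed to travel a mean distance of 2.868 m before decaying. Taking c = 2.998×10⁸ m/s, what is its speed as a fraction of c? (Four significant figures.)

0.6108c

Let x = d/(cτ) = 2.868 m / (2.998×10⁸ m/s × 1.240×10^-8 s) = 0.77148. Since d = βγcτ, x = βγ = β/√(1−β²).
Solving: β² = x²/(1+x²) = 0.595181/1.595181 = 0.373112, so β = 0.6108.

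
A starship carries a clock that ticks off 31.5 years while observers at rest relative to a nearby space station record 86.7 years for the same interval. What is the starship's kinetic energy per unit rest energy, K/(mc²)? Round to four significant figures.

The time-dilation ratio gives γ = 86.7/31.5 = 2.75238.
K/(mc²) = γ − 1 = 2.75238 − 1 = 1.752.

1.752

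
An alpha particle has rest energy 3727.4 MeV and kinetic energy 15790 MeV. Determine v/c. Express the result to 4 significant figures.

K = (γ−1)mc², so γ = 1 + 15790/3727.4 = 5.2362.
Then v/c = √(1 − γ⁻²) = √(1 − 0.0364727) = √0.9635273 = 0.9816.

0.9816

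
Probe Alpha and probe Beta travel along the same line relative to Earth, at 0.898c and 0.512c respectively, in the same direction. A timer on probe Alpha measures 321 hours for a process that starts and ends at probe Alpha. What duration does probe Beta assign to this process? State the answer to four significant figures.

458.8 hours

Transform probe Alpha's velocity into probe Beta's frame: (0.898 − 0.512)/(1 − 0.898·0.512) = 0.386/0.540224, so the relative speed is 0.71452c.
γ for this relative speed: γ = 1/√(1 − 0.510539) = 1.4294.
Probe Alpha's interval is proper; time dilation gives Δt_B = γΔτ = 1.4294 × 321 hours = 458.8 hours.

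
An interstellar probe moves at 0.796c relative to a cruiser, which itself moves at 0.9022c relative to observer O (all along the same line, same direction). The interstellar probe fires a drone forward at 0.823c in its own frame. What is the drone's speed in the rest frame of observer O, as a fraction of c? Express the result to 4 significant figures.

0.9989c

Compose velocities in two stages. Stage 1 (into S'): u₁ = (0.823+0.796)/(1+0.823×0.796) = 0.97818.
Stage 2 (into S): u = (0.97818+0.9022)/(1+0.97818×0.9022) = 0.99887, so the speed is 0.9989c.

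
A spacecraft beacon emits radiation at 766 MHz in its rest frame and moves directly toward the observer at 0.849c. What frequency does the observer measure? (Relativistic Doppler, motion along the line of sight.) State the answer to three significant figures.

2680 MHz

Relativistic Doppler (source moving toward): f_obs = f_src · √((1+β)/(1−β)).
With β = 0.849: factor = √(1.849/0.151) = 3.4993.
f_obs = 766 × 3.4993 = 2680 MHz.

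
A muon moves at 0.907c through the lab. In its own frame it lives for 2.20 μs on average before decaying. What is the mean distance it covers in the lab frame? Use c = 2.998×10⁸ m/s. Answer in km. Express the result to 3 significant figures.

γ = 1/√(1 − β²) = 1/√(1 − 0.822649) = 1/√0.177351 = 1/0.421131 = 2.3746.
Lab-frame lifetime: Δt = γτ = 2.3746 × 2.20 μs = 5.2241 μs.
Distance: d = vΔt = 0.907 × 2.998×10⁸ m/s × 5.2241×10^-6 s = 1420 m = 1.42 km.

1.42 km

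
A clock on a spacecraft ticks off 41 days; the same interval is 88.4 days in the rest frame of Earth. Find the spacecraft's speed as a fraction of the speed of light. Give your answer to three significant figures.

0.886c

γ = Δt/Δτ = 88.4/41 = 2.1561.
β = √(1 − 1/γ²) = √(1 − 0.215111) = √0.784889 = 0.886.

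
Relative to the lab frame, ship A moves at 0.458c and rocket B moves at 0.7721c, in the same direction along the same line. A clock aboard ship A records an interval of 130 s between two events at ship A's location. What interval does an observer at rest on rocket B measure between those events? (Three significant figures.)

Transform ship A's velocity into rocket B's frame: (0.458 − 0.7721)/(1 − 0.458·0.7721) = −0.3141/0.6463782, so the relative speed is 0.48594c.
γ for this relative speed: γ = 1/√(1 − 0.236138) = 1.1442.
Ship A's interval is proper; time dilation gives Δt_B = γΔτ = 1.1442 × 130 s = 149 s.

149 s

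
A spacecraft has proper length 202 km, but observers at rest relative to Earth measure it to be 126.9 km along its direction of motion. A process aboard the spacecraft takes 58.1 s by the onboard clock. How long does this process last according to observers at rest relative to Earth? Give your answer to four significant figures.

Length contraction gives γ = L₀/L = 202/126.9 = 1.5918.
The same γ dilates the second interval: 1.5918 × 58.1 s = 92.48 s.

92.48 s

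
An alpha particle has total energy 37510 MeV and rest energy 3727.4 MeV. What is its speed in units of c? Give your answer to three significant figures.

γ = E/(mc²) = 37510/3727.4 = 10.063.
β = √(1 − 1/γ²) = √(1 − 0.00987518) = √0.99012482 = 0.995.

0.995c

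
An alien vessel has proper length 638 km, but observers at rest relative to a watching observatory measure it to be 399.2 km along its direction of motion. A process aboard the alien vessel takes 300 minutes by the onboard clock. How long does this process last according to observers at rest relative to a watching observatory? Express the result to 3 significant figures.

Length contraction gives γ = L₀/L = 638/399.2 = 1.5982.
Δt = γΔτ = 1.5982 × 300 = 479 minutes.

479 minutes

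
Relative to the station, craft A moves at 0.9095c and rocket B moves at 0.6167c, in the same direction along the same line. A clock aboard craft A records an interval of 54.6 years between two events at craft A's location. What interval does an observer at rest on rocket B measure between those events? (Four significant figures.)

73.27 years

The velocity of craft A relative to rocket B is (0.9095 − 0.6167)c / (1 − 0.9095×0.6167) = 0.6668c; relative speed 0.6668c.
γ for this relative speed: γ = 1/√(1 − 0.444622) = 1.3419.
Craft A's interval is proper; time dilation gives Δt_B = γΔτ = 1.3419 × 54.6 years = 73.27 years.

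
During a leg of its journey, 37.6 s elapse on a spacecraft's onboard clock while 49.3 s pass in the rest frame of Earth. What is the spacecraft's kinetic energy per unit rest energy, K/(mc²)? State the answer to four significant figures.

0.3112

From Δt = γΔτ: γ = 49.3/37.6 = 1.31117.
K/(mc²) = γ − 1 = 1.31117 − 1 = 0.3112.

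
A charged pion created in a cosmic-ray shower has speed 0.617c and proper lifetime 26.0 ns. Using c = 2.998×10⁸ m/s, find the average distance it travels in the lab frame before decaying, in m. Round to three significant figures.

γ = 1/√(1 − β²) = 1/√(1 − 0.380689) = 1/√0.619311 = 1/0.786963 = 1.2707.
Lab-frame lifetime: Δt = γτ = 1.2707 × 26.0 ns = 33.038 ns.
Distance: d = vΔt = 0.617 × 2.998×10⁸ m/s × 3.3038×10^-8 s = 6.11 m.

6.11 m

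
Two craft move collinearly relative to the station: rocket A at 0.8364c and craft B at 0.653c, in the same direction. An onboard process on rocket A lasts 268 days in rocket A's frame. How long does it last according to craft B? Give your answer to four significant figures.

Speed of rocket A in craft B's frame: u = (v_A − v_B)/(1 − v_A v_B/c²) = (0.8364 − 0.653)/(1 − 0.8364×0.653) = 0.1834/0.4538308 = 0.40412; |u| = 0.40412c.
At |u| = 0.40412c, γ = (1 − 0.163313)^(−1/2) = 1.0932.
Rocket A's interval is proper; time dilation gives Δt_B = γΔτ = 1.0932 × 268 days = 293.0 days.

293.0 days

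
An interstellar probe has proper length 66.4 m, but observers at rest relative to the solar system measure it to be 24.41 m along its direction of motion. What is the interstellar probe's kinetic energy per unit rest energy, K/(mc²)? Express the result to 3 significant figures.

1.72

γ = L₀/L = 66.4/24.41 = 2.7202.
Since K = (γ−1)mc², K/(mc²) = 2.7202 − 1 = 1.72.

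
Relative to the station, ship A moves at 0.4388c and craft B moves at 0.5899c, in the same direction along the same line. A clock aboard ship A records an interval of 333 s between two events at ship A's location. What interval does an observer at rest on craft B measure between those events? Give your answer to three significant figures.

Transform ship A's velocity into craft B's frame: (0.4388 − 0.5899)/(1 − 0.4388·0.5899) = −0.1511/0.74115188, so the relative speed is 0.20387c.
At |u| = 0.20387c, γ = (1 − 0.041563)^(−1/2) = 1.0215.
The clock on ship A records proper time, so craft B measures Δt = γΔτ = 1.0215 × 333 = 340 s.

340 s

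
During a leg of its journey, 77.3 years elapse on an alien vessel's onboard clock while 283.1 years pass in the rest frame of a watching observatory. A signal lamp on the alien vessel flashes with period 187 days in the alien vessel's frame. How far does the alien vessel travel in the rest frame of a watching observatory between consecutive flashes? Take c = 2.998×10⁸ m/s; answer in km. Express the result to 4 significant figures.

γ = Δt/Δτ = 283.1/77.3 = 3.66235.
β = √(1 − 1/γ²) = 0.962. Lab-frame period = γτ = 3.66235×187 days = 684.86 days. Distance = βc × γτ = 0.962 × 2.998×10⁸ m/s × 59171904 s = 1.7066×10^16 m = 1.707×10^13 km.

1.707×10^13 km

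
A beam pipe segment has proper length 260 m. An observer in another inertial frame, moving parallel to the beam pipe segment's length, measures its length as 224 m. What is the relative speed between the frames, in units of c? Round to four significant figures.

Length contraction gives γ = L₀/L = 260/224 = 1.1607.
β = √(1 − 1/γ²) = √0.257733 = 0.5077.

0.5077c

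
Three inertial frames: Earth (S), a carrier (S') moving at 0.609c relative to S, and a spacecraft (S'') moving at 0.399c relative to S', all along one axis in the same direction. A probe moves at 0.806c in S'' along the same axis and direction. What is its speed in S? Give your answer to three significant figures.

First combine the probe and spacecraft (S''→S'): u₁ = (0.806 + 0.399)/(1 + 0.806×0.399) = 1.205/1.321594 = 0.91178.
Then combine with the carrier (S'→S): u = (0.91178 + 0.609)/(1 + 0.91178×0.609) = 1.52078/1.55527402 = 0.97782.

0.978c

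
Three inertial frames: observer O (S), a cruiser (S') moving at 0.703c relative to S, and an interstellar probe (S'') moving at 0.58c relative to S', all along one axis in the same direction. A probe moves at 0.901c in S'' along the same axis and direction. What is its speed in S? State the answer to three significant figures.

First combine the probe and interstellar probe (S''→S'): u₁ = (0.901 + 0.58)/(1 + 0.901×0.58) = 1.481/1.52258 = 0.97269.
Then combine with the cruiser (S'→S): u = (0.97269 + 0.703)/(1 + 0.97269×0.703) = 1.67569/1.68380107 = 0.99518.

0.995c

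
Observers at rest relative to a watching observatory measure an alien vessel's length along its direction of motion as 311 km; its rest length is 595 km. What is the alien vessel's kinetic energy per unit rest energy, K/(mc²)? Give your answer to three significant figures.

From L = L₀/γ: γ = 595/311 = 1.91318.
Since K = (γ−1)mc², K/(mc²) = 1.91318 − 1 = 0.913.

0.913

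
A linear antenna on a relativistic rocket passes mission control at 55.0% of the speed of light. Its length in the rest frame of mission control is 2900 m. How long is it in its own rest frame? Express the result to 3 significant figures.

γ = 1/√(1 − β²) = 1/√(1 − 0.3025) = 1/√0.6975 = 1/0.835165 = 1.1974.
Proper length: L₀ = γ·L = 1.1974 × 2900 = 3470 m.

3470 m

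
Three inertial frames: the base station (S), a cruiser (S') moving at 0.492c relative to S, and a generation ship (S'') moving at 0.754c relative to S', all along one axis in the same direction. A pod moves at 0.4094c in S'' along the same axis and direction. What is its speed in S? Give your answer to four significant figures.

0.9608c

First combine the pod and generation ship (S''→S'): u₁ = (0.4094 + 0.754)/(1 + 0.4094×0.754) = 1.1634/1.3086876 = 0.88898.
Then combine with the cruiser (S'→S): u = (0.88898 + 0.492)/(1 + 0.88898×0.492) = 1.38098/1.43737816 = 0.96076.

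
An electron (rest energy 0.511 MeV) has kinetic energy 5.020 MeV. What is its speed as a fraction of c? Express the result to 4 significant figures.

K = (γ−1)mc², so γ = 1 + 5.020/0.511 = 10.824.
Then v/c = √(1 − γ⁻²) = √(1 − 0.00853541) = √0.99146459 = 0.9957.

0.9957c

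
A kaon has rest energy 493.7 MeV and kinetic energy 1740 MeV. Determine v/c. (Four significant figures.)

0.9753

K = (γ−1)mc², so γ = 1 + 1740/493.7 = 4.5244.
Then v/c = √(1 − γ⁻²) = √(1 − 0.0488515) = √0.9511485 = 0.9753.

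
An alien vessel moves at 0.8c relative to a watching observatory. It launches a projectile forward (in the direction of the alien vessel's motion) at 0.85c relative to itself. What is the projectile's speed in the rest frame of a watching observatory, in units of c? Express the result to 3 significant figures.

0.982c

Relativistic velocity addition: u = (u' + v)/(1 + u'v/c²), with u' = 0.85c and v = 0.8c.
Numerator: 0.85 + 0.8 = 1.65. Denominator: 1 + (0.85)(0.8) = 1.68.
u = 1.65/1.68 = 0.98214, so the speed is 0.982c.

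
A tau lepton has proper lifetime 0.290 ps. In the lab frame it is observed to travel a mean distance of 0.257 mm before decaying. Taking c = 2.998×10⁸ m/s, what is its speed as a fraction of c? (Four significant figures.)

d = βγcτ ⇒ βγ = d/(cτ) = 2.570×10^-4 m / (8.6942×10^-5 m) = 2.956.
β = (βγ)/√(1+(βγ)²) = 2.956/√9.73794 = 0.9473.

0.9473c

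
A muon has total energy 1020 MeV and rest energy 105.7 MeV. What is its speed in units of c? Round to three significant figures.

0.995c

γ = E/(mc²) = 1020/105.7 = 9.65.
β = √(1 − 1/γ²) = √(1 − 0.0107385) = √0.9892615 = 0.995.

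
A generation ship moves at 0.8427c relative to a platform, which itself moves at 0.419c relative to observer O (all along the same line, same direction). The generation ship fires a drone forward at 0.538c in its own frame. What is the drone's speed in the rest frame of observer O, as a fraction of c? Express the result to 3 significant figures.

0.979c

First combine the drone and generation ship (S''→S'): u₁ = (0.538 + 0.8427)/(1 + 0.538×0.8427) = 1.3807/1.4533726 = 0.95.
Then combine with the platform (S'→S): u = (0.95 + 0.419)/(1 + 0.95×0.419) = 1.369/1.39805 = 0.97922.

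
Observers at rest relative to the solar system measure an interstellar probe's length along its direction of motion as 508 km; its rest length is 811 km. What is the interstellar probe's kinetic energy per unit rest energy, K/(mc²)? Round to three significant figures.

0.596

From L = L₀/γ: γ = 811/508 = 1.59646.
K/(mc²) = γ − 1 = 1.59646 − 1 = 0.596.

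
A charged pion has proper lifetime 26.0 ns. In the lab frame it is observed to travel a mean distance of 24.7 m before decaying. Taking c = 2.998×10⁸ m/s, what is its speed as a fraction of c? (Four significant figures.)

0.9536c

Lab distance = (lab lifetime)·v = γτ·βc, so βγ = d/(cτ) = 24.70/(2.998×10⁸ × 2.600×10^-8) = 3.1688.
With βγ = 3.1688: γ² = 1 + (βγ)² = 11.0413, and β = (βγ)/γ = 3.1688/3.32285 = 0.9536.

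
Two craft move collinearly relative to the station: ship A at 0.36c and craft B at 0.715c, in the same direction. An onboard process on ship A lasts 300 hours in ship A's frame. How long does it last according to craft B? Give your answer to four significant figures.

341.6 hours

The velocity of ship A relative to craft B is (0.36 − 0.715)c / (1 − 0.36×0.715) = −0.47805c; relative speed 0.47805c.
At |u| = 0.47805c, γ = (1 − 0.228532)^(−1/2) = 1.1385.
The clock on ship A records proper time, so craft B measures Δt = γΔτ = 1.1385 × 300 = 341.6 hours.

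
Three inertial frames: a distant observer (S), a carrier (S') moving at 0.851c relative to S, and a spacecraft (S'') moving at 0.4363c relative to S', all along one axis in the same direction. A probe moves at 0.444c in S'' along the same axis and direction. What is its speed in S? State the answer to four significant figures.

First combine the probe and spacecraft (S''→S'): u₁ = (0.444 + 0.4363)/(1 + 0.444×0.4363) = 0.8803/1.1937172 = 0.73744.
Then combine with the carrier (S'→S): u = (0.73744 + 0.851)/(1 + 0.73744×0.851) = 1.58844/1.62756144 = 0.97596.

0.9760c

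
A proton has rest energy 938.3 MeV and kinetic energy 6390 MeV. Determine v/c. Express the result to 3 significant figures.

0.992

γ = 1 + K/(mc²) = 1 + 6390/938.3 = 7.8102.
β = √(1 − 1/γ²) = √(1 − 0.0163937) = √0.9836063 = 0.992.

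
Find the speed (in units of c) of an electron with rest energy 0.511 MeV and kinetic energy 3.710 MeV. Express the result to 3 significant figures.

K = (γ−1)mc², so γ = 1 + 3.710/0.511 = 8.2603.
Then v/c = √(1 − γ⁻²) = √(1 − 0.0146558) = √0.9853442 = 0.993.

0.993c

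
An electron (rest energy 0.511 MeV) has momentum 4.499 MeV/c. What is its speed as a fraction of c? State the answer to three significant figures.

0.994c

βγ = pc/(mc²) = 4.499/0.511 = 8.8043.
Since γ² = 1 + (βγ)² = 78.5157, γ = √78.5157 = 8.86091, and β = (βγ)/γ = 8.8043/8.86091 = 0.994.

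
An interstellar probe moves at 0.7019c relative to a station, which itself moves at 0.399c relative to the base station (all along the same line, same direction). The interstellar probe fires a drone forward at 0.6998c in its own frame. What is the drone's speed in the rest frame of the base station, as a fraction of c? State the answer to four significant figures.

0.9738c

First combine the drone and interstellar probe (S''→S'): u₁ = (0.6998 + 0.7019)/(1 + 0.6998×0.7019) = 1.4017/1.49118962 = 0.93999.
Then combine with the station (S'→S): u = (0.93999 + 0.399)/(1 + 0.93999×0.399) = 1.33899/1.37505601 = 0.97377.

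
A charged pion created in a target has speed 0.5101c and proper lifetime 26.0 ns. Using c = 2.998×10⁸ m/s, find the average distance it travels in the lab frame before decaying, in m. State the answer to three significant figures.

4.62 m

γ = 1/√(1 − β²) = 1/√(1 − 0.26020201) = 1/√0.73979799 = 1/0.860115 = 1.1626.
Lab-frame lifetime: Δt = γτ = 1.1626 × 26.0 ns = 30.228 ns.
Distance: d = vΔt = 0.5101 × 2.998×10⁸ m/s × 3.0228×10^-8 s = 4.62 m.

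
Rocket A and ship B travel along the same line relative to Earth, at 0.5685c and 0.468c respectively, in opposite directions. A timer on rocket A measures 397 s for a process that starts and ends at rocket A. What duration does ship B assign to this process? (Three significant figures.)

The velocity of rocket A relative to ship B is (0.5685 + 0.468)c / (1 + 0.5685×0.468) = 0.81868c; relative speed 0.81868c.
At |u| = 0.81868c, γ = (1 − 0.670237)^(−1/2) = 1.7414.
Rocket A's interval is proper; time dilation gives Δt_B = γΔτ = 1.7414 × 397 s = 691 s.

691 s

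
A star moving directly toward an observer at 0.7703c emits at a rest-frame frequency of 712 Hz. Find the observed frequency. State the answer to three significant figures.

Relativistic Doppler (source moving toward): f_obs = f_src · √((1+β)/(1−β)).
With β = 0.7703: factor = √(1.7703/0.2297) = 2.7762.
f_obs = 712 × 2.7762 = 1980 Hz.

1980 Hz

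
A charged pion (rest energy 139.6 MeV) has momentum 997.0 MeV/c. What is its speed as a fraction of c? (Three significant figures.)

0.990c

βγ = pc/(mc²) = 997.0/139.6 = 7.1418.
Since γ² = 1 + (βγ)² = 52.0053, γ = √52.0053 = 7.21147, and β = (βγ)/γ = 7.1418/7.21147 = 0.990.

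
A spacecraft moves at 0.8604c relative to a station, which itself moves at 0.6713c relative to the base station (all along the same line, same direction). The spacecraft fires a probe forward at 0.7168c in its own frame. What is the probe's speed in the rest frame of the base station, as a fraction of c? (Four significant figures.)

0.9951c

First combine the probe and spacecraft (S''→S'): u₁ = (0.7168 + 0.8604)/(1 + 0.7168×0.8604) = 1.5772/1.61673472 = 0.97555.
Then combine with the station (S'→S): u = (0.97555 + 0.6713)/(1 + 0.97555×0.6713) = 1.64685/1.654886715 = 0.99514.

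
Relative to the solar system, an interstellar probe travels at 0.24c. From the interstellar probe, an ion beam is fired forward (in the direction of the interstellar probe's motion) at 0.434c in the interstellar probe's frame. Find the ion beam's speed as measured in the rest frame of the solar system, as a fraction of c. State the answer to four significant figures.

In units of c, u = (u' + v)/(1 + u'v) with u' = 0.434 and v = 0.24.
Numerator: 0.434 + 0.24 = 0.674. Denominator: 1 + (0.434)(0.24) = 1.10416.
u = 0.674/1.10416 = 0.61042, so the speed is 0.6104c.

0.6104c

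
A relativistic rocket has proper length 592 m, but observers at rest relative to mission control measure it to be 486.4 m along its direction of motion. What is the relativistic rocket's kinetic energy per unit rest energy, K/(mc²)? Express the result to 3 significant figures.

From L = L₀/γ: γ = 592/486.4 = 1.21711.
Since K = (γ−1)mc², K/(mc²) = 1.21711 − 1 = 0.217.

0.217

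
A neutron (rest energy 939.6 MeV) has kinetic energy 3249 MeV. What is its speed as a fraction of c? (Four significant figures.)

γ = 1 + K/(mc²) = 1 + 3249/939.6 = 4.4579.
β = √(1 − 1/γ²) = √(1 − 0.0503199) = √0.9496801 = 0.9745.

0.9745c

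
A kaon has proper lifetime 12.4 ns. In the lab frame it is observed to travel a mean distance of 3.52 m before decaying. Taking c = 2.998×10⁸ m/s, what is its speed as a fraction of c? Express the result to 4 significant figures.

0.6876c

Lab distance = (lab lifetime)·v = γτ·βc, so βγ = d/(cτ) = 3.520/(2.998×10⁸ × 1.240×10^-8) = 0.94687.
With βγ = 0.94687: γ² = 1 + (βγ)² = 1.896563, and β = (βγ)/γ = 0.94687/1.37716 = 0.6876.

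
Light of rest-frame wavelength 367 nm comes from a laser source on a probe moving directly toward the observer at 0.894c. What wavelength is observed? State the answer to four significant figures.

86.82 nm

Relativistic Doppler for wavelength: λ_obs = λ_src · √((1−β)/(1+β)).
With β = 0.894: factor = √(0.106/1.894) = 0.23657.
λ_obs = 367 × 0.23657 = 86.82 nm.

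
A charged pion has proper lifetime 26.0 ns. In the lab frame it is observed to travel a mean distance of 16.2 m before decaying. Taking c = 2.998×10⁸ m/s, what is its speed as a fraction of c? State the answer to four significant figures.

Let x = d/(cτ) = 16.20 m / (2.998×10⁸ m/s × 2.600×10^-8 s) = 2.0783. Since d = βγcτ, x = βγ = β/√(1−β²).
Solving: β² = x²/(1+x²) = 4.31933/5.31933 = 0.812006, so β = 0.9011.

0.9011c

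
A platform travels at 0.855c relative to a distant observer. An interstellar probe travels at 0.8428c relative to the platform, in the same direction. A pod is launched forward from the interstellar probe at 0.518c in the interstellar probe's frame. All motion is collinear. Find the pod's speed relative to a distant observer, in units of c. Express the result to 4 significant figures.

First combine the pod and interstellar probe (S''→S'): u₁ = (0.518 + 0.8428)/(1 + 0.518×0.8428) = 1.3608/1.4365704 = 0.94726.
Then combine with the platform (S'→S): u = (0.94726 + 0.855)/(1 + 0.94726×0.855) = 1.80226/1.8099073 = 0.99577.

0.9958c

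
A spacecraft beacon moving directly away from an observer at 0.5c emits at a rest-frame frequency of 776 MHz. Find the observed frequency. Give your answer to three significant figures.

448 MHz

Relativistic Doppler (source moving away): f_obs = f_src · √((1−β)/(1+β)).
With β = 0.5: factor = √(0.5/1.5) = 0.57735.
f_obs = 776 × 0.57735 = 448 MHz.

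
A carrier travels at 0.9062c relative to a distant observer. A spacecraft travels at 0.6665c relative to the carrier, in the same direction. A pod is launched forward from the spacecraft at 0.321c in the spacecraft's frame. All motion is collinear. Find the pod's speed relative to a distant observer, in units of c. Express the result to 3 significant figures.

0.990c

Apply u = (u'+v)/(1+u'v) twice. Pod in the carrier frame: (0.321+0.6665)/(1+0.321·0.6665) = 0.9875/1.2139465 = 0.81346c.
That velocity, transformed to the rest frame of a distant observer: (0.81346+0.9062)/(1+0.81346·0.9062) = 1.71966/1.737157452 = 0.98993c.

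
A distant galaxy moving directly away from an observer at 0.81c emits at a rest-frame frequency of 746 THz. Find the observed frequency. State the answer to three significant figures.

Relativistic Doppler (source moving away): f_obs = f_src · √((1−β)/(1+β)).
With β = 0.81: factor = √(0.19/1.81) = 0.32399.
f_obs = 746 × 0.32399 = 242 THz.

242 THz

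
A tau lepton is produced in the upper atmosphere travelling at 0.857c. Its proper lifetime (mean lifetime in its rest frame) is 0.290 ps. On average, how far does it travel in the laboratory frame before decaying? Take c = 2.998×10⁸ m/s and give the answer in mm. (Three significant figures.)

With β = 0.857, γ = 1/√(1 − 0.857²) = 1/√0.265551 = 1.9406.
Lab-frame lifetime: Δt = γτ = 1.9406 × 0.290 ps = 0.56277 ps.
Distance: d = vΔt = 0.857 × 2.998×10⁸ m/s × 5.6277×10^-13 s = 1.45×10^-4 m = 0.145 mm.

0.145 mm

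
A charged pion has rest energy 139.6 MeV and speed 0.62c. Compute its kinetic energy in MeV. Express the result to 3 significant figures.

38.3 MeV

β² = 0.3844, so γ = 1/√0.6156 = 1.27453.
Kinetic energy: K = (γ − 1)mc² = (1.27453 − 1) × 139.6 MeV = 0.27453 × 139.6 = 38.3 MeV.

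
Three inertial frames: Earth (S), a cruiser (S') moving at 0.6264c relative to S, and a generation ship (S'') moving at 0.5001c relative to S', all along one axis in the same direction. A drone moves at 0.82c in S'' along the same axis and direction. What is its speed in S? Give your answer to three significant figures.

0.985c

Apply u = (u'+v)/(1+u'v) twice. Drone in the cruiser frame: (0.82+0.5001)/(1+0.82·0.5001) = 1.3201/1.410082 = 0.93619c.
That velocity, transformed to the rest frame of Earth: (0.93619+0.6264)/(1+0.93619·0.6264) = 1.56259/1.586429416 = 0.98497c.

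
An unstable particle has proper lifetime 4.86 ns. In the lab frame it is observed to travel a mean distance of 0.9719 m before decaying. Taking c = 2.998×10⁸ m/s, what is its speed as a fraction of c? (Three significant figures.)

0.555c

Lab distance = (lab lifetime)·v = γτ·βc, so βγ = d/(cτ) = 0.9719/(2.998×10⁸ × 4.860×10^-9) = 0.66704.
With βγ = 0.66704: γ² = 1 + (βγ)² = 1.444942, and β = (βγ)/γ = 0.66704/1.20206 = 0.555.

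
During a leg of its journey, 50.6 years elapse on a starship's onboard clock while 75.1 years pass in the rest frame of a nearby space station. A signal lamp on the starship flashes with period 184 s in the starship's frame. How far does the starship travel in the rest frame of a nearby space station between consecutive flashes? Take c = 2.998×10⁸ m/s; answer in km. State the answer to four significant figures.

The time-dilation ratio gives γ = 75.1/50.6 = 1.48419.
β = √(1 − 1/γ²) = 0.73894. Lab-frame period = γτ = 1.48419×184 s = 273.09 s. Distance = βc × γτ = 0.73894 × 2.998×10⁸ m/s × 273.09 s = 6.0499×10^10 m = 6.050×10^7 km.

6.050×10^7 km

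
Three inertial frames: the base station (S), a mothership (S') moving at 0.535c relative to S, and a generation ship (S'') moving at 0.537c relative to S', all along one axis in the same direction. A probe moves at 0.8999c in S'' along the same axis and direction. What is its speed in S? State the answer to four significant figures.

Apply u = (u'+v)/(1+u'v) twice. Probe in the mothership frame: (0.8999+0.537)/(1+0.8999·0.537) = 1.4369/1.4832463 = 0.96875c.
That velocity, transformed to the rest frame of the base station: (0.96875+0.535)/(1+0.96875·0.535) = 1.50375/1.51828125 = 0.99043c.

0.9904c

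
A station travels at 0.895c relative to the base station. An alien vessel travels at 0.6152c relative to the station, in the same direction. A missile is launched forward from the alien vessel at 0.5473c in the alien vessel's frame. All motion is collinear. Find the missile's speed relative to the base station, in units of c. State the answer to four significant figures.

0.9923c

First combine the missile and alien vessel (S''→S'): u₁ = (0.5473 + 0.6152)/(1 + 0.5473×0.6152) = 1.1625/1.33669896 = 0.86968.
Then combine with the station (S'→S): u = (0.86968 + 0.895)/(1 + 0.86968×0.895) = 1.76468/1.7783636 = 0.99231.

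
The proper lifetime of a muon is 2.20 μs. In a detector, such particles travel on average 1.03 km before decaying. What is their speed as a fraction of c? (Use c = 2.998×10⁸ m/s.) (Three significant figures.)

Let x = d/(cτ) = 1030 m / (2.998×10⁸ m/s × 2.200×10^-6 s) = 1.5616. Since d = βγcτ, x = βγ = β/√(1−β²).
Solving: β² = x²/(1+x²) = 2.43859/3.43859 = 0.709183, so β = 0.842.

0.842c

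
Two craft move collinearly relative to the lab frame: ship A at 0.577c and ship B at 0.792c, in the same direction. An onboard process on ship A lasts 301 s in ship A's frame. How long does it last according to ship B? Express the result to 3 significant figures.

Speed of ship A in ship B's frame: u = (v_A − v_B)/(1 − v_A v_B/c²) = (0.577 − 0.792)/(1 − 0.577×0.792) = −0.215/0.543016 = −0.39594; |u| = 0.39594c.
At |u| = 0.39594c, γ = (1 − 0.156768)^(−1/2) = 1.089.
The clock on ship A records proper time, so ship B measures Δt = γΔτ = 1.089 × 301 = 328 s.

328 s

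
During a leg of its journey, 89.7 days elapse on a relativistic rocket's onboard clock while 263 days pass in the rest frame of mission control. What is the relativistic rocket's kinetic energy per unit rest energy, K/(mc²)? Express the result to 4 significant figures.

1.932

The time-dilation ratio gives γ = 263/89.7 = 2.932.
K/(mc²) = γ − 1 = 2.932 − 1 = 1.932.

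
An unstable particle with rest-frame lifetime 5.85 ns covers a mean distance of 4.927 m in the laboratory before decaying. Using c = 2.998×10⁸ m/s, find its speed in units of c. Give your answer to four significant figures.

d = βγcτ ⇒ βγ = d/(cτ) = 4.927 m / (1.75383 m) = 2.8093.
β = (βγ)/√(1+(βγ)²) = 2.8093/√8.89217 = 0.9421.

0.9421c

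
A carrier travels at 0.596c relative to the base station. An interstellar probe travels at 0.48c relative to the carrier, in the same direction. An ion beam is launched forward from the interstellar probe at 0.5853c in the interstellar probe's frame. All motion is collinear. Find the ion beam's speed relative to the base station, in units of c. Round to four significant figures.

0.9545c

Compose velocities in two stages. Stage 1 (into S'): u₁ = (0.5853+0.48)/(1+0.5853×0.48) = 0.83165.
Stage 2 (into S): u = (0.83165+0.596)/(1+0.83165×0.596) = 0.95453, so the speed is 0.9545c.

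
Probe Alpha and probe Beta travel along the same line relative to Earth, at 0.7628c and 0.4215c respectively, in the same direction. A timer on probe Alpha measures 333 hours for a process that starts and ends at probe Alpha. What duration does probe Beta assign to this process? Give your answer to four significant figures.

Speed of probe Alpha in probe Beta's frame: u = (v_A − v_B)/(1 − v_A v_B/c²) = (0.7628 − 0.4215)/(1 − 0.7628×0.4215) = 0.3413/0.6784798 = 0.50304; |u| = 0.50304c.
At |u| = 0.50304c, γ = (1 − 0.253049)^(−1/2) = 1.1571.
Probe Alpha's interval is proper; time dilation gives Δt_B = γΔτ = 1.1571 × 333 hours = 385.3 hours.

385.3 hours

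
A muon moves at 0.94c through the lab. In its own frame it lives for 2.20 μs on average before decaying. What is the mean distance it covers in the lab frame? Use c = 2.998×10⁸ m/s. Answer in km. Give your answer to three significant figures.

γ = 1/√(1 − β²) = 1/√(1 − 0.8836) = 1/√0.1164 = 1/0.341174 = 2.9311.
Lab-frame lifetime: Δt = γτ = 2.9311 × 2.20 μs = 6.4484 μs.
Distance: d = vΔt = 0.94 × 2.998×10⁸ m/s × 6.4484×10^-6 s = 1820 m = 1.82 km.

1.82 km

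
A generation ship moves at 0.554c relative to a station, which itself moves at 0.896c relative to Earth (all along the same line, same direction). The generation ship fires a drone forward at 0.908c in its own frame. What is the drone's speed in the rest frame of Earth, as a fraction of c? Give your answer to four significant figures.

0.9985c

Compose velocities in two stages. Stage 1 (into S'): u₁ = (0.908+0.554)/(1+0.908×0.554) = 0.9727.
Stage 2 (into S): u = (0.9727+0.896)/(1+0.9727×0.896) = 0.99848, so the speed is 0.9985c.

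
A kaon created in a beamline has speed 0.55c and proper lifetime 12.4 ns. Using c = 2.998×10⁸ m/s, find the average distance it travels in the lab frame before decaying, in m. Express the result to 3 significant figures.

2.45 m

With β = 0.55, γ = 1/√(1 − 0.55²) = 1/√0.6975 = 1.1974.
Lab-frame lifetime: Δt = γτ = 1.1974 × 12.4 ns = 14.848 ns.
Distance: d = vΔt = 0.55 × 2.998×10⁸ m/s × 1.4848×10^-8 s = 2.45 m.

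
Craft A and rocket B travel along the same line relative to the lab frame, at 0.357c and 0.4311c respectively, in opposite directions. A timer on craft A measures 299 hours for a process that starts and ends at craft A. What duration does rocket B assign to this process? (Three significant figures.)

Transform craft A's velocity into rocket B's frame: (0.357 + 0.4311)/(1 + 0.357·0.4311) = 0.7881/1.1539027, so the relative speed is 0.68299c.
At |u| = 0.68299c, γ = (1 − 0.466475)^(−1/2) = 1.3691.
The clock on craft A records proper time, so rocket B measures Δt = γΔτ = 1.3691 × 299 = 409 hours.

409 hours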